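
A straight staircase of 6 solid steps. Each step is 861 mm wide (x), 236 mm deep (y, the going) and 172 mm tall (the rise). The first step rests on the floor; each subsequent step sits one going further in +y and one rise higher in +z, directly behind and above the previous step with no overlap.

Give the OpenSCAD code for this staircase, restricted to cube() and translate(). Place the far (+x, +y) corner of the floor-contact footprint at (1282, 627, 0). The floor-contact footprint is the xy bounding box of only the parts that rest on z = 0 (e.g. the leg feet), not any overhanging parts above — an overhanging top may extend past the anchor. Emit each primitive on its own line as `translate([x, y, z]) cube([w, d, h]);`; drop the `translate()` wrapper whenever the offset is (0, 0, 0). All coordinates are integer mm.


translate([421, 391, 0]) cube([861, 236, 172]);
translate([421, 627, 172]) cube([861, 236, 172]);
translate([421, 863, 344]) cube([861, 236, 172]);
translate([421, 1099, 516]) cube([861, 236, 172]);
translate([421, 1335, 688]) cube([861, 236, 172]);
translate([421, 1571, 860]) cube([861, 236, 172]);


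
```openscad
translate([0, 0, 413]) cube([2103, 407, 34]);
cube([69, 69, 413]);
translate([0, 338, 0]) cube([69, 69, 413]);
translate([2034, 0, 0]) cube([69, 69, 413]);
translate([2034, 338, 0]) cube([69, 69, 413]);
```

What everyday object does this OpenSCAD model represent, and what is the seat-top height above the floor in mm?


A bench. The seat-top height is 447 mm.

A long slab on four corner posts — a bench. The slab sits at z = 413 with thickness 34, so the top is 413 + 34 = 447 mm.


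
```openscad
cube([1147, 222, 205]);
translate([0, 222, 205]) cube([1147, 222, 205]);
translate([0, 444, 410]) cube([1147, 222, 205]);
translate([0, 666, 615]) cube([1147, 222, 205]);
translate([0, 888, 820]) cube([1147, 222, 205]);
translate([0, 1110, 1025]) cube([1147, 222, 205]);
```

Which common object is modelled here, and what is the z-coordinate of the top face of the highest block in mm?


A staircase. The total rise is 1230 mm.

6 identical blocks, each offset up and back from the previous — a staircase. Each step is 205 mm tall and there are 6 of them, so the total rise is 6 × 205 = 1230 mm.


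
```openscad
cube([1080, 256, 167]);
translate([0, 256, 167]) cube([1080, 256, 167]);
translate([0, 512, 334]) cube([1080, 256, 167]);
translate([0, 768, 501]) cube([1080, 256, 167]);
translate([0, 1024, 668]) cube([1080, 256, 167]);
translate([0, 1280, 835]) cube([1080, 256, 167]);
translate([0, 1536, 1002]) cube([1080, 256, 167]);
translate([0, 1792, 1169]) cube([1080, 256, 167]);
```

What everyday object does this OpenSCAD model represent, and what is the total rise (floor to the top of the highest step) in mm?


A staircase. The total rise is 1336 mm.

8 identical blocks, each offset up and back from the previous — a staircase. Each step is 167 mm tall and there are 8 of them, so the total rise is 8 × 167 = 1336 mm.


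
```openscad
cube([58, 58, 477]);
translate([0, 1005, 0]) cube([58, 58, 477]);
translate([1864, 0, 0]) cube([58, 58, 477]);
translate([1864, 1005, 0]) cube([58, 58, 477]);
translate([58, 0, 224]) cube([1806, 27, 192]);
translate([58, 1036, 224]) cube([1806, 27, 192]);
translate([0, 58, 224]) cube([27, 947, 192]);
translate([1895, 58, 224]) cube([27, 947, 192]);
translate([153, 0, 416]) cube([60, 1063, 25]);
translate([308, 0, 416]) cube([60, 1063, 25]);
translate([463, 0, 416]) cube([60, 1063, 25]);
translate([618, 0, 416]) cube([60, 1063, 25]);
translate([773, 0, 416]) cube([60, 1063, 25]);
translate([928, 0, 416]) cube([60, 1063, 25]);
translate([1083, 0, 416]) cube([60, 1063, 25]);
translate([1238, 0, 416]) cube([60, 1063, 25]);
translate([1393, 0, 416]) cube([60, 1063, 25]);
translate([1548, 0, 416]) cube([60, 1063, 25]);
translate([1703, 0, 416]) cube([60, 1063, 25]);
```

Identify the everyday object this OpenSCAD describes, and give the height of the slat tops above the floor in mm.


A bed frame. The slat-top height is 441 mm.

Four posts, four rails, and a row of slats — a bed frame. Slats sit on the rails at z = 224 + 192 = 416; with slat thickness 25, the top is 441 mm.


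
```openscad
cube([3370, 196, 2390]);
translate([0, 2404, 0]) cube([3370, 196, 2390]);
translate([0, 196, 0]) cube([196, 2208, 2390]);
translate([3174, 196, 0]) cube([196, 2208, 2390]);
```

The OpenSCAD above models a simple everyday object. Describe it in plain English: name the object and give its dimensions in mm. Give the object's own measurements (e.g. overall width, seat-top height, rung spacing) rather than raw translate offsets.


The wall frame of a small rectangular building: four walls, each 2390 mm tall and 196 mm thick, enclosing a footprint 3370 mm (x) by 2600 mm (y) outside-to-outside, with no floor or roof. The front and back walls (the −y and +y sides) span the full width; the two side walls fit between them.


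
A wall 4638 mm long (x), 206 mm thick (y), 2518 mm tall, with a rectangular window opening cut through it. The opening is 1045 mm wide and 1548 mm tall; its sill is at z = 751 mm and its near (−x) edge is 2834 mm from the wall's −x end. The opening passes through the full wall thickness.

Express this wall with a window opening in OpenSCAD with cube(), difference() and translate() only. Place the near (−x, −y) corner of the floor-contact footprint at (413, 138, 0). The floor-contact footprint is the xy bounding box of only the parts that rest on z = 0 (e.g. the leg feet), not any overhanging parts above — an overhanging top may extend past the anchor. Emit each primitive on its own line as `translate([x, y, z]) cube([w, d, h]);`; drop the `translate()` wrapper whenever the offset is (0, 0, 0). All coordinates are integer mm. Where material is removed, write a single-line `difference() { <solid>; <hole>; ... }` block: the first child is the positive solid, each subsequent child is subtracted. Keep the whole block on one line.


difference() { translate([413, 138, 0]) cube([4638, 206, 2518]); translate([3247, 138, 751]) cube([1045, 206, 1548]); }


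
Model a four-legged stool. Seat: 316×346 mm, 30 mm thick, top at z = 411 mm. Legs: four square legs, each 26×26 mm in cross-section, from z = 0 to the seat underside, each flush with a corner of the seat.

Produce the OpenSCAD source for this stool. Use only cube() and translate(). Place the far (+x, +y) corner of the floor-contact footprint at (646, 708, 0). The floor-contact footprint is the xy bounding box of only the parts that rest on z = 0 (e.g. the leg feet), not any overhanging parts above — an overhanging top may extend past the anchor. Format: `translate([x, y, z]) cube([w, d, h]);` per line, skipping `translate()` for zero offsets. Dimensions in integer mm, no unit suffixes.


// leg_h = 411 - 30 = 381
translate([330, 362, 381]) cube([316, 346, 30]);
translate([330, 362, 0]) cube([26, 26, 381]);
translate([620, 362, 0]) cube([26, 26, 381]);
translate([330, 682, 0]) cube([26, 26, 381]);
translate([620, 682, 0]) cube([26, 26, 381]);


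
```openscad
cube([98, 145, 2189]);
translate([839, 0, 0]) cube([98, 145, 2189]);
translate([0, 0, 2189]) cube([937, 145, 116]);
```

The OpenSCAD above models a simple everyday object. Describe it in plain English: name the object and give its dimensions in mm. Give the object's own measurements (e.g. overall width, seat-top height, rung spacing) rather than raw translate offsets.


A door frame. The clear opening is 741 mm wide and 2189 mm high. Two 98 mm wide jambs, 145 mm deep, stand either side of the opening from the floor to the top of the opening. A 116 mm thick head sits across the top of both jambs, spanning the full outside width of the frame.


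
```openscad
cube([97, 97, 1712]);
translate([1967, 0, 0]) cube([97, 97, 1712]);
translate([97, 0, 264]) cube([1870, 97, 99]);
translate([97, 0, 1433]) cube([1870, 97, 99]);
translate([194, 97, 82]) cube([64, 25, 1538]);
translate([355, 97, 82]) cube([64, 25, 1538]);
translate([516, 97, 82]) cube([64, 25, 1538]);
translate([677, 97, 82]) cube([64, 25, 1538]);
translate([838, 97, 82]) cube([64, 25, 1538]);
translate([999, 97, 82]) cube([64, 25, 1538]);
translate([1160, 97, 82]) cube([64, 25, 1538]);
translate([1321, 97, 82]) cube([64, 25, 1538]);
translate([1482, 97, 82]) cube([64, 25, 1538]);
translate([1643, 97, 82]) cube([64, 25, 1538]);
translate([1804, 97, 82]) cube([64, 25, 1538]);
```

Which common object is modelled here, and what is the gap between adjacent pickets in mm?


A fence section. The picket gap is 97 mm.

Two posts, two rails, 11 pickets — a fence section. Span 1870 mm holds 11 pickets of 64 mm with 12 equal gaps: ⌊(1870 − 11·64) / 12⌋ = 97 mm.


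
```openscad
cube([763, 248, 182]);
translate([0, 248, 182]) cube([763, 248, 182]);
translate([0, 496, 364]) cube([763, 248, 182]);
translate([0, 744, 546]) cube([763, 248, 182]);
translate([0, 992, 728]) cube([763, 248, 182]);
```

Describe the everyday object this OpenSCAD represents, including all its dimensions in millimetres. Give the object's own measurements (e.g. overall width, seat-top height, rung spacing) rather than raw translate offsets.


A straight staircase of 5 solid steps. Each step is 763 mm wide (x), 248 mm deep (y, the going) and 182 mm tall (the rise). The first step rests on the floor; each subsequent step sits one going further in +y and one rise higher in +z, directly behind and above the previous step with no overlap.


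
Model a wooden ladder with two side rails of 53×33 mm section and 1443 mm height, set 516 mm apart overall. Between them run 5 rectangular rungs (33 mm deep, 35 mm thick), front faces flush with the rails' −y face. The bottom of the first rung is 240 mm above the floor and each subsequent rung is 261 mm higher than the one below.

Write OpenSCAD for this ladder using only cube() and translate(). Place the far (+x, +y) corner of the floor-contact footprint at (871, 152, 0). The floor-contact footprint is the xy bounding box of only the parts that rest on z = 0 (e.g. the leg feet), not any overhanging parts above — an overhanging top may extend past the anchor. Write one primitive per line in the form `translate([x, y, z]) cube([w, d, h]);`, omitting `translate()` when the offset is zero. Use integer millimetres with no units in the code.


translate([355, 119, 0]) cube([53, 33, 1443]);
translate([818, 119, 0]) cube([53, 33, 1443]);
translate([408, 119, 240]) cube([410, 33, 35]);
translate([408, 119, 501]) cube([410, 33, 35]);
translate([408, 119, 762]) cube([410, 33, 35]);
translate([408, 119, 1023]) cube([410, 33, 35]);
translate([408, 119, 1284]) cube([410, 33, 35]);


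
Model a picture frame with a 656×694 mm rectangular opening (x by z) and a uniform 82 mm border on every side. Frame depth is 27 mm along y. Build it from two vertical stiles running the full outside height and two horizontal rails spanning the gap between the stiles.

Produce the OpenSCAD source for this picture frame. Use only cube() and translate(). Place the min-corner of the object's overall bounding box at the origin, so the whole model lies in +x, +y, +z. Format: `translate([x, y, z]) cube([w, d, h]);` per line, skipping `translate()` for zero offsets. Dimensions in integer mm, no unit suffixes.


cube([82, 27, 858]);
translate([738, 0, 0]) cube([82, 27, 858]);
translate([82, 0, 0]) cube([656, 27, 82]);
translate([82, 0, 776]) cube([656, 27, 82]);


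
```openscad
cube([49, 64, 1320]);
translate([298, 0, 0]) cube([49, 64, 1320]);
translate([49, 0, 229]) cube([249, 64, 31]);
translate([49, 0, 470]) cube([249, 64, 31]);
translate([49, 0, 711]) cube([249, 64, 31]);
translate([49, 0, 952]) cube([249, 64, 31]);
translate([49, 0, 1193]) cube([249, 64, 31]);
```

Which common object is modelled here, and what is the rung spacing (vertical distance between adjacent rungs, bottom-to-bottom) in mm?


A ladder. The rung spacing is 241 mm.

Two tall 49×64 posts with 5 short bars between them — a ladder. Adjacent rungs sit at z = 229 and z = 470, so the spacing is 470 − 229 = 241 mm.


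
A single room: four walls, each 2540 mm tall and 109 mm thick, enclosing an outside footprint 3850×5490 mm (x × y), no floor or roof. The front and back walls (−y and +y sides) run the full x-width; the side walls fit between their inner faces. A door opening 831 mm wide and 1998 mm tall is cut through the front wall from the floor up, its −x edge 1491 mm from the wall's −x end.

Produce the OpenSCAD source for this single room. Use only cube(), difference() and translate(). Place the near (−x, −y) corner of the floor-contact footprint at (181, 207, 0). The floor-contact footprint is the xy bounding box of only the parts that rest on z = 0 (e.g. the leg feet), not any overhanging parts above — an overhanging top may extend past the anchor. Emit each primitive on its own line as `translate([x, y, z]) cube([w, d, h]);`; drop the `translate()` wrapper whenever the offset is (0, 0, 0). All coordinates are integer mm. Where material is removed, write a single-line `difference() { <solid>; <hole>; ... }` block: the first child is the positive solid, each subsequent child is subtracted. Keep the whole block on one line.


difference() { translate([181, 207, 0]) cube([3850, 109, 2540]); translate([1672, 207, 0]) cube([831, 109, 1998]); }
translate([181, 5588, 0]) cube([3850, 109, 2540]);
translate([181, 316, 0]) cube([109, 5272, 2540]);
translate([3922, 316, 0]) cube([109, 5272, 2540]);


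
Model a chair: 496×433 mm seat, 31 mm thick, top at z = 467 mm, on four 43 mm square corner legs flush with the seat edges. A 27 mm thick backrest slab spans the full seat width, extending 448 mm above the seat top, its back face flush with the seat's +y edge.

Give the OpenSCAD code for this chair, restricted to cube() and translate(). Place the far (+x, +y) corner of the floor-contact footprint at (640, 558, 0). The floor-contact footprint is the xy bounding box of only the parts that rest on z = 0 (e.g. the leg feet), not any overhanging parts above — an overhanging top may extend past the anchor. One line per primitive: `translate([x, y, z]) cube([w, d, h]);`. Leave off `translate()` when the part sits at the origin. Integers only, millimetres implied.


// leg_h = 467 - 31 = 436
translate([144, 125, 436]) cube([496, 433, 31]);
translate([144, 125, 0]) cube([43, 43, 436]);
translate([597, 125, 0]) cube([43, 43, 436]);
translate([144, 515, 0]) cube([43, 43, 436]);
translate([597, 515, 0]) cube([43, 43, 436]);
translate([144, 531, 467]) cube([496, 27, 448]);


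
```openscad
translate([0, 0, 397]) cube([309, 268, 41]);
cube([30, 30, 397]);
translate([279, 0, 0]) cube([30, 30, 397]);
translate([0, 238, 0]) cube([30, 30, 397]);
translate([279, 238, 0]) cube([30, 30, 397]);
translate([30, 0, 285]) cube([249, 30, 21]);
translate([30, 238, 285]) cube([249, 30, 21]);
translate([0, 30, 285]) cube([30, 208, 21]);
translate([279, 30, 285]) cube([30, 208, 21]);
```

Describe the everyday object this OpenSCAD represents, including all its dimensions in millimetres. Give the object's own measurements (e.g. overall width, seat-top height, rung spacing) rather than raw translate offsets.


A four-legged stool. The seat is a 309×268×41 mm slab whose top surface is at z = 438 mm; four square legs, each 30×30 mm in cross-section, run from the floor (z = 0) to the underside of the seat, each flush with a corner of the seat. Four stretchers, 30 mm wide and 21 mm tall, connect adjacent legs with their undersides at z = 285 mm, each running between the inner faces of the legs it joins and aligned with the legs' outer faces on the other axis.


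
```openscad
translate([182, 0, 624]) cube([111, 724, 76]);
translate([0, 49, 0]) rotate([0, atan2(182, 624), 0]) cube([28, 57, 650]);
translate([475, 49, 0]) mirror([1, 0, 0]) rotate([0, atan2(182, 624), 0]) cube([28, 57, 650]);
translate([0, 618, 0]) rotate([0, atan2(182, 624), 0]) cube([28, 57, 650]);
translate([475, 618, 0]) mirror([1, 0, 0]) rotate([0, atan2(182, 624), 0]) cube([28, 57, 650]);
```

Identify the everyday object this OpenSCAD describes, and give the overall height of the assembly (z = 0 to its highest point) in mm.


A sawhorse. The overall height is 700 mm.

A beam across two mirrored pairs of raked legs — a sawhorse. The beam's underside is at z = 624 (matching the legs' vertical rise in atan2(182, 624)) and the beam is 76 mm tall, so its top is at 624 + 76 = 700 mm. The raked legs top out at the beam's underside, so that is the highest point.


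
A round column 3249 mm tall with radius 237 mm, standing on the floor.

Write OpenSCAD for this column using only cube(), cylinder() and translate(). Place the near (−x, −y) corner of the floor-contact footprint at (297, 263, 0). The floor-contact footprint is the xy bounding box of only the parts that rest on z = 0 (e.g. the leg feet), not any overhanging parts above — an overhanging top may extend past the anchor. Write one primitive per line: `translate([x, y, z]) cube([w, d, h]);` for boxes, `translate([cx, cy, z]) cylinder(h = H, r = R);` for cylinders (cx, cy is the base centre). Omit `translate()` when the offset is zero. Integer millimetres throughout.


translate([534, 500, 0]) cylinder(h = 3249, r = 237);


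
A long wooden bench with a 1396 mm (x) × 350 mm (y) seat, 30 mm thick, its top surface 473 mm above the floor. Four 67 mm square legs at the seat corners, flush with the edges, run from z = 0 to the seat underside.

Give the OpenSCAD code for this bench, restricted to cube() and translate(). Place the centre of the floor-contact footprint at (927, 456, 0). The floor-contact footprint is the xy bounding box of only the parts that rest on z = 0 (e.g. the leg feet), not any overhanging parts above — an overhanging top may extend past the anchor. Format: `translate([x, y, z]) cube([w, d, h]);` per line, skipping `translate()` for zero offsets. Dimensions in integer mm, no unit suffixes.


// leg_h = 473 − 30 = 443
translate([229, 281, 443]) cube([1396, 350, 30]);
translate([229, 281, 0]) cube([67, 67, 443]);
translate([229, 564, 0]) cube([67, 67, 443]);
translate([1558, 281, 0]) cube([67, 67, 443]);
translate([1558, 564, 0]) cube([67, 67, 443]);


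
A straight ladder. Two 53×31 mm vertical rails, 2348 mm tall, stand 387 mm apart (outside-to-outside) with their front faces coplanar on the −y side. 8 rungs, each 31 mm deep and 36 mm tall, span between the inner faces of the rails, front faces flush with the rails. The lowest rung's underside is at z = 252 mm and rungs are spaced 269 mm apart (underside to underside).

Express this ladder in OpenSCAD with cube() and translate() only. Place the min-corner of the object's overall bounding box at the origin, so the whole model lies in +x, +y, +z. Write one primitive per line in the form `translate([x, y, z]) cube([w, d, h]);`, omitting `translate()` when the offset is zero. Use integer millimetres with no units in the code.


cube([53, 31, 2348]);
translate([334, 0, 0]) cube([53, 31, 2348]);
translate([53, 0, 252]) cube([281, 31, 36]);
translate([53, 0, 521]) cube([281, 31, 36]);
translate([53, 0, 790]) cube([281, 31, 36]);
translate([53, 0, 1059]) cube([281, 31, 36]);
translate([53, 0, 1328]) cube([281, 31, 36]);
translate([53, 0, 1597]) cube([281, 31, 36]);
translate([53, 0, 1866]) cube([281, 31, 36]);
translate([53, 0, 2135]) cube([281, 31, 36]);


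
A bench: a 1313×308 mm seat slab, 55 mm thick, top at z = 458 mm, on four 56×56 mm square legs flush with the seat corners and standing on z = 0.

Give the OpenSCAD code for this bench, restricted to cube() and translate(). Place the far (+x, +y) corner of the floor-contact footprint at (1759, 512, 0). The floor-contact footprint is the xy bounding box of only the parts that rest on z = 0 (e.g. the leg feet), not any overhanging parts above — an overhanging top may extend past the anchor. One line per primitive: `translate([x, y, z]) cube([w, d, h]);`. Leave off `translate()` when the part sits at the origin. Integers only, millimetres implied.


translate([446, 204, 403]) cube([1313, 308, 55]);
translate([446, 204, 0]) cube([56, 56, 403]);
translate([446, 456, 0]) cube([56, 56, 403]);
translate([1703, 204, 0]) cube([56, 56, 403]);
translate([1703, 456, 0]) cube([56, 56, 403]);


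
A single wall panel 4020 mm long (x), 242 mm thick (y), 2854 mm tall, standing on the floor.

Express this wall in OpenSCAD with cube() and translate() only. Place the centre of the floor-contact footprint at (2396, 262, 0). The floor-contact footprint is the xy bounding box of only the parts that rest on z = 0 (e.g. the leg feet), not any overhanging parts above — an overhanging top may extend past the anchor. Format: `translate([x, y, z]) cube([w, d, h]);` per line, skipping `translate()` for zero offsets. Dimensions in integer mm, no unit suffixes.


translate([386, 141, 0]) cube([4020, 242, 2854]);


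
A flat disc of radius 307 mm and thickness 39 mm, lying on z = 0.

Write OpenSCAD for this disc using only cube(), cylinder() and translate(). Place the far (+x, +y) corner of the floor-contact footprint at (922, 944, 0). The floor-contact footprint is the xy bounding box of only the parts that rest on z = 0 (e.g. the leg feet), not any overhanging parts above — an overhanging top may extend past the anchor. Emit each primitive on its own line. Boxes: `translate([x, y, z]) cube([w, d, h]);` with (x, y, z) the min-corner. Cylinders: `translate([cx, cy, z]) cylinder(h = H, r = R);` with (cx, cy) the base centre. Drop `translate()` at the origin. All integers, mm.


translate([615, 637, 0]) cylinder(h = 39, r = 307);


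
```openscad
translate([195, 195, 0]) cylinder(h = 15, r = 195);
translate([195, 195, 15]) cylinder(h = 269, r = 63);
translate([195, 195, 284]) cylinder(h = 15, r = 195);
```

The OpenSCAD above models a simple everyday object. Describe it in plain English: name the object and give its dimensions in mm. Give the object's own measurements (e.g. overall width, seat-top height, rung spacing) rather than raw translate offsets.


A spool: two coaxial disc flanges of radius 195 mm and thickness 15 mm, joined by a core cylinder of radius 63 mm and height 269 mm. The lower flange rests on z = 0 and the three cylinders share a vertical axis.


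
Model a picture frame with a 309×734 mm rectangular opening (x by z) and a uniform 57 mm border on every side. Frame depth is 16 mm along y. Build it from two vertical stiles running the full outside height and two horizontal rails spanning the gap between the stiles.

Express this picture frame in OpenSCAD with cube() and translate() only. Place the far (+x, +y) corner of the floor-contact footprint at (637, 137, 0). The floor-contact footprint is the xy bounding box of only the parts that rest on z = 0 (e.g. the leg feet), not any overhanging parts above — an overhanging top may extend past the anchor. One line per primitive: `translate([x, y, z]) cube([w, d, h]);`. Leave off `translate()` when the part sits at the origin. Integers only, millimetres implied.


translate([214, 121, 0]) cube([57, 16, 848]);
translate([580, 121, 0]) cube([57, 16, 848]);
translate([271, 121, 0]) cube([309, 16, 57]);
translate([271, 121, 791]) cube([309, 16, 57]);


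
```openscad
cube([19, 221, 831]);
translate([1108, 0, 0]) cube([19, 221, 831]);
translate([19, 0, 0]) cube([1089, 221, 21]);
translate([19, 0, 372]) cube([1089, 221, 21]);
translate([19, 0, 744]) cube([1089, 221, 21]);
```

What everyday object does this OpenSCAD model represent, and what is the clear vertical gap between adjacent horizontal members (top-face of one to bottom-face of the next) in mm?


A bookshelf. The clear shelf gap is 351 mm.

Two tall side panels with 3 horizontal boards between them — a bookshelf. The first two shelf undersides are at z = 0 and z = 372; with shelf thickness 21, the clear gap is 372 − 0 − 21 = 351 mm.


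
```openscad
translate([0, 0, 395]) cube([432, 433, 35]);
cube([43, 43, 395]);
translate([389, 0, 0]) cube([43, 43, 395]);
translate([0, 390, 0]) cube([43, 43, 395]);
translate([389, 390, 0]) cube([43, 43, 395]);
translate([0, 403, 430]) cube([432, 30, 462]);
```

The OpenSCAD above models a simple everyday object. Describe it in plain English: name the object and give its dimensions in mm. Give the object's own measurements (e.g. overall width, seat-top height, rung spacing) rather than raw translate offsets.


A chair. The seat is a 432×433×35 mm slab with its top at z = 430 mm, on four 43×43 mm corner legs (flush with the seat edges, standing on z = 0). A flat backrest 30 mm thick, 462 mm tall, spans the full seat width and rises from the seat top along its +y edge, rear face flush with the rear of the seat.


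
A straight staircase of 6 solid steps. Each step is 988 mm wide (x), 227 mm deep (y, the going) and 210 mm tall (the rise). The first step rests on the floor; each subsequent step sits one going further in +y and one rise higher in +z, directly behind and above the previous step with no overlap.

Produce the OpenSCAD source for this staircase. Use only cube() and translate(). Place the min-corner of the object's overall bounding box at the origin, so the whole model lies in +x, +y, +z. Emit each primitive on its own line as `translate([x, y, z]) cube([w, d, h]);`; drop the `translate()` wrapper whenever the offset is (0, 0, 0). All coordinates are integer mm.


cube([988, 227, 210]);
translate([0, 227, 210]) cube([988, 227, 210]);
translate([0, 454, 420]) cube([988, 227, 210]);
translate([0, 681, 630]) cube([988, 227, 210]);
translate([0, 908, 840]) cube([988, 227, 210]);
translate([0, 1135, 1050]) cube([988, 227, 210]);


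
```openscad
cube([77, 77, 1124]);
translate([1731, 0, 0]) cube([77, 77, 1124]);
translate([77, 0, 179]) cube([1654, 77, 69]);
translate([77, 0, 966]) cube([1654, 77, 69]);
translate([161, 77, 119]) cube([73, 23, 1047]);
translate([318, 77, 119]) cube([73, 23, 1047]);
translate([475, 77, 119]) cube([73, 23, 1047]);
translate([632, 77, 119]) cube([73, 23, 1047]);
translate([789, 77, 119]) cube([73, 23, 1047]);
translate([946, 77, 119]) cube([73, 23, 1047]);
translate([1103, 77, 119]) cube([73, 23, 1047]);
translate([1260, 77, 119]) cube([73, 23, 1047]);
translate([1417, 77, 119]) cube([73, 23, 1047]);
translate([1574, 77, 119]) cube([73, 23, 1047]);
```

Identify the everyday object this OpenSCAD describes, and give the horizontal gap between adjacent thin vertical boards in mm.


A fence section. The picket gap is 84 mm.

Two posts, two rails, 10 pickets — a fence section. Span 1654 mm holds 10 pickets of 73 mm with 11 equal gaps: ⌊(1654 − 10·73) / 11⌋ = 84 mm.


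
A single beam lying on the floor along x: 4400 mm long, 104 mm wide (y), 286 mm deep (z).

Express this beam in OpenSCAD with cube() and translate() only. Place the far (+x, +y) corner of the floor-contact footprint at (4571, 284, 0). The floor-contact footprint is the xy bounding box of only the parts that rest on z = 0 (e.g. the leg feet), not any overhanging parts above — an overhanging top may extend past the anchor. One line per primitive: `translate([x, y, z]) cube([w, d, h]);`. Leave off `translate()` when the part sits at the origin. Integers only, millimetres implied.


translate([171, 180, 0]) cube([4400, 104, 286]);


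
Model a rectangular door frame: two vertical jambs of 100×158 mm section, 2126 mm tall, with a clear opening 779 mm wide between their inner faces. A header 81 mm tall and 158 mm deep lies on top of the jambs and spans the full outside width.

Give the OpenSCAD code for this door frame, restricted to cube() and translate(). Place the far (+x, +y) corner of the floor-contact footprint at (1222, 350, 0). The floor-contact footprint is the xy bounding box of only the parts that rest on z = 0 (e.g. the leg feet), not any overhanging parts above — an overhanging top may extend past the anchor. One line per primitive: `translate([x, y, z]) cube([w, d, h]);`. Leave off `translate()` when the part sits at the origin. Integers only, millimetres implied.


translate([243, 192, 0]) cube([100, 158, 2126]);
translate([1122, 192, 0]) cube([100, 158, 2126]);
translate([243, 192, 2126]) cube([979, 158, 81]);


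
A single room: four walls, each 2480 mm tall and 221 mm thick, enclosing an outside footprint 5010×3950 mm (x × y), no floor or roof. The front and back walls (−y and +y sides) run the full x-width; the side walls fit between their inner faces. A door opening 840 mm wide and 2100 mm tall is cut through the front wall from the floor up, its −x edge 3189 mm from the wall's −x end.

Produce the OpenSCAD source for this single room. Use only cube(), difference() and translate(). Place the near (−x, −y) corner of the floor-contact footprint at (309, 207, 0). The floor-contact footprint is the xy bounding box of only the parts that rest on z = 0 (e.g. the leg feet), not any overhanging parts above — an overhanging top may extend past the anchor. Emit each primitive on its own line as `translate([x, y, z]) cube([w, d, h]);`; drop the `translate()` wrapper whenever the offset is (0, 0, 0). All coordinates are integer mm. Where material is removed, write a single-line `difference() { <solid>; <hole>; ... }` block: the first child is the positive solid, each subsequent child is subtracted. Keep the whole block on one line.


difference() { translate([309, 207, 0]) cube([5010, 221, 2480]); translate([3498, 207, 0]) cube([840, 221, 2100]); }
translate([309, 3936, 0]) cube([5010, 221, 2480]);
translate([309, 428, 0]) cube([221, 3508, 2480]);
translate([5098, 428, 0]) cube([221, 3508, 2480]);


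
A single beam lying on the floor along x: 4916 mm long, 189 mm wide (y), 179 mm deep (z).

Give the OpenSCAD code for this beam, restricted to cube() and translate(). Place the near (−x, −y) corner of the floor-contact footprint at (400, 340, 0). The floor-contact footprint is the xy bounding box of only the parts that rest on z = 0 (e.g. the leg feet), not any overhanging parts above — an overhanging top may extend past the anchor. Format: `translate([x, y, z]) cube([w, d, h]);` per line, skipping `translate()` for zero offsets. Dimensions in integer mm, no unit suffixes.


translate([400, 340, 0]) cube([4916, 189, 179]);


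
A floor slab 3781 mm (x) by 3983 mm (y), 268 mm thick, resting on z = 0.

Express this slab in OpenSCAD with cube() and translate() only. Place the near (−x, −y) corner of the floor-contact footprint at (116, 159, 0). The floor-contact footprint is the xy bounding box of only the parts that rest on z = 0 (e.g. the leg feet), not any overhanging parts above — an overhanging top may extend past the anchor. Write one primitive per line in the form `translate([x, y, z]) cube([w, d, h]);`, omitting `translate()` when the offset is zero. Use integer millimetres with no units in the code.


translate([116, 159, 0]) cube([3781, 3983, 268]);


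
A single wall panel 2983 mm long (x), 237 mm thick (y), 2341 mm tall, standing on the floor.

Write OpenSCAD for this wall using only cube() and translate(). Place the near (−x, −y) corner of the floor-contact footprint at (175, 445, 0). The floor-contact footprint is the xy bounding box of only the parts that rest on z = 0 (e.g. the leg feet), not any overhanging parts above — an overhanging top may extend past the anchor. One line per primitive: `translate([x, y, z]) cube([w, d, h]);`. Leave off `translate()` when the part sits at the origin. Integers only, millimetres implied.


translate([175, 445, 0]) cube([2983, 237, 2341]);


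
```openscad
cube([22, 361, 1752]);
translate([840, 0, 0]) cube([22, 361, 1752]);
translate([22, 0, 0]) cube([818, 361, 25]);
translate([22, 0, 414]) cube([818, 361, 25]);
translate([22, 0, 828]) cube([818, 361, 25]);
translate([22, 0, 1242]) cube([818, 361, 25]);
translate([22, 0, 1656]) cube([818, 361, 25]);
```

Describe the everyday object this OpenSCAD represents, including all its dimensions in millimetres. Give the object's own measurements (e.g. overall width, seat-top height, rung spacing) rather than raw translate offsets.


An open bookshelf. Two side panels, each 22 mm thick, 361 mm deep and 1752 mm tall, stand 862 mm apart (outside-to-outside). Between them sit 5 shelves, each 25 mm thick and 361 mm deep, spanning the full gap between the sides. The bottom shelf rests on the floor (its underside at z = 0) and the clear gap between one shelf's top and the next shelf's underside is 389 mm.


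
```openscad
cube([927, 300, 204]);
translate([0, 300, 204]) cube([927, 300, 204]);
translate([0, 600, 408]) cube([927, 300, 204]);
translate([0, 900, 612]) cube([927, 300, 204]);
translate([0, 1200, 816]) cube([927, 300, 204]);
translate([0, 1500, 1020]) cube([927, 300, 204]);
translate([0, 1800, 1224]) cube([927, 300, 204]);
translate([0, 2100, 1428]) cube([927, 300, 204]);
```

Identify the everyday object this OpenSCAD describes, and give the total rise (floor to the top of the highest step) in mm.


A staircase. The total rise is 1632 mm.

8 identical blocks, each offset up and back from the previous — a staircase. Each step is 204 mm tall and there are 8 of them, so the total rise is 8 × 204 = 1632 mm.


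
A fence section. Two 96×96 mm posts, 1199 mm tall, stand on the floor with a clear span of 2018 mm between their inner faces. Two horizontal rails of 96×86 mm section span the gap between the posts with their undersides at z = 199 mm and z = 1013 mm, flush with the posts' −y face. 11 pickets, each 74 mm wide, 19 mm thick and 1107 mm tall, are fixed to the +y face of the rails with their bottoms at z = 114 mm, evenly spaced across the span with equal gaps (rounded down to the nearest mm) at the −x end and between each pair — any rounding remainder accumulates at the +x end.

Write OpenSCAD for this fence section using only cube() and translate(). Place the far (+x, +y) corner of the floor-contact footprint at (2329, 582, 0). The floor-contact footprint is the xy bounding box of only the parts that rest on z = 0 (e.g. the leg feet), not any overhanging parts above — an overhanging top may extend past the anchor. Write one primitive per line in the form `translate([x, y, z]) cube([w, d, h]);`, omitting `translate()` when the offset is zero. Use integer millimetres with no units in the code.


translate([119, 486, 0]) cube([96, 96, 1199]);
translate([2233, 486, 0]) cube([96, 96, 1199]);
translate([215, 486, 199]) cube([2018, 96, 86]);
translate([215, 486, 1013]) cube([2018, 96, 86]);
translate([315, 582, 114]) cube([74, 19, 1107]);
translate([489, 582, 114]) cube([74, 19, 1107]);
translate([663, 582, 114]) cube([74, 19, 1107]);
translate([837, 582, 114]) cube([74, 19, 1107]);
translate([1011, 582, 114]) cube([74, 19, 1107]);
translate([1185, 582, 114]) cube([74, 19, 1107]);
translate([1359, 582, 114]) cube([74, 19, 1107]);
translate([1533, 582, 114]) cube([74, 19, 1107]);
translate([1707, 582, 114]) cube([74, 19, 1107]);
translate([1881, 582, 114]) cube([74, 19, 1107]);
translate([2055, 582, 114]) cube([74, 19, 1107]);


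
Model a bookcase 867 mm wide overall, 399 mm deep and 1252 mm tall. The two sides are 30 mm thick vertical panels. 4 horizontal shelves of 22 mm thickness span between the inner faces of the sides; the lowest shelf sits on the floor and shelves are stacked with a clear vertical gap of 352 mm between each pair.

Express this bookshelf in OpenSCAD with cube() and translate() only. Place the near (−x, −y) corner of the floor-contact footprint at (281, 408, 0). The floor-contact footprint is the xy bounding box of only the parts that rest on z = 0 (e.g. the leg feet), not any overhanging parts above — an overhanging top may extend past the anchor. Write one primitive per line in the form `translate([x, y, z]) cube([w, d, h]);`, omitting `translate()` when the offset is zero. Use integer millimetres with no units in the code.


translate([281, 408, 0]) cube([30, 399, 1252]);
translate([1118, 408, 0]) cube([30, 399, 1252]);
translate([311, 408, 0]) cube([807, 399, 22]);
translate([311, 408, 374]) cube([807, 399, 22]);
translate([311, 408, 748]) cube([807, 399, 22]);
translate([311, 408, 1122]) cube([807, 399, 22]);


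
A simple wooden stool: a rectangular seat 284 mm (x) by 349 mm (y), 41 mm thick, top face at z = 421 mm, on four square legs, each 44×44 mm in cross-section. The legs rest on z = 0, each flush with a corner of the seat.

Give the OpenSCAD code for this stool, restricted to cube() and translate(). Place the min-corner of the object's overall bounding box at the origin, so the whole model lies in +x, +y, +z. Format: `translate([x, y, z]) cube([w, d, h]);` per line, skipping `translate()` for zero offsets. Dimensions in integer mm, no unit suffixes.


// leg_h = 421 - 41 = 380
translate([0, 0, 380]) cube([284, 349, 41]);
cube([44, 44, 380]);
translate([240, 0, 0]) cube([44, 44, 380]);
translate([0, 305, 0]) cube([44, 44, 380]);
translate([240, 305, 0]) cube([44, 44, 380]);


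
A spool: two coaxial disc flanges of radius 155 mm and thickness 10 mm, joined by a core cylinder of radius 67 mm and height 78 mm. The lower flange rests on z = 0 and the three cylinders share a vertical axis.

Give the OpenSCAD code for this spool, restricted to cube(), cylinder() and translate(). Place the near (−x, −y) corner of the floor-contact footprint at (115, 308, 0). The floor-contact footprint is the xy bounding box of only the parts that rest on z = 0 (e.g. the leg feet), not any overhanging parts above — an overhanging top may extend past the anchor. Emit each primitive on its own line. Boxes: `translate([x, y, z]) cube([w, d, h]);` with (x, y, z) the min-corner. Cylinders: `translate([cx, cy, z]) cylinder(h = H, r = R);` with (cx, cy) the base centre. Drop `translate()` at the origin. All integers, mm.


translate([270, 463, 0]) cylinder(h = 10, r = 155);
translate([270, 463, 10]) cylinder(h = 78, r = 67);
translate([270, 463, 88]) cylinder(h = 10, r = 155);


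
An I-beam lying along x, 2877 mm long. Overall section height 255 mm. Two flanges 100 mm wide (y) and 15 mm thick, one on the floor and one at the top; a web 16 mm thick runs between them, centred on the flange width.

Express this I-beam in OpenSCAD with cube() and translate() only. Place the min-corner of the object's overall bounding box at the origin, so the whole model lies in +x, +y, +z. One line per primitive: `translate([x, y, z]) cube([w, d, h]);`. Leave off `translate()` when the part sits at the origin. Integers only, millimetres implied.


cube([2877, 100, 15]);
translate([0, 42, 15]) cube([2877, 16, 225]);
translate([0, 0, 240]) cube([2877, 100, 15]);


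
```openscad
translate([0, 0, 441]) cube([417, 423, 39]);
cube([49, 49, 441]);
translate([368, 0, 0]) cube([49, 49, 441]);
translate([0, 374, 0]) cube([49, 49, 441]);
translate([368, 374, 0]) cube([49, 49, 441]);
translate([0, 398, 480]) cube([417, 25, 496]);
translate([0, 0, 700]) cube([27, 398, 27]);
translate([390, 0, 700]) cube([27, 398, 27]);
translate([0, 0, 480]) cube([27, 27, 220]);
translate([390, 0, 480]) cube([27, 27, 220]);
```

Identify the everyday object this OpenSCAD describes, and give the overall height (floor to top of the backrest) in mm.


A chair. The overall height is 976 mm.

A slab on four corner posts with a tall panel at the back — a chair. The seat slab sits at z = 441 with thickness 39, and the 496 mm backrest starts at the seat top, so the overall height is 441 + 39 + 496 = 976 mm.


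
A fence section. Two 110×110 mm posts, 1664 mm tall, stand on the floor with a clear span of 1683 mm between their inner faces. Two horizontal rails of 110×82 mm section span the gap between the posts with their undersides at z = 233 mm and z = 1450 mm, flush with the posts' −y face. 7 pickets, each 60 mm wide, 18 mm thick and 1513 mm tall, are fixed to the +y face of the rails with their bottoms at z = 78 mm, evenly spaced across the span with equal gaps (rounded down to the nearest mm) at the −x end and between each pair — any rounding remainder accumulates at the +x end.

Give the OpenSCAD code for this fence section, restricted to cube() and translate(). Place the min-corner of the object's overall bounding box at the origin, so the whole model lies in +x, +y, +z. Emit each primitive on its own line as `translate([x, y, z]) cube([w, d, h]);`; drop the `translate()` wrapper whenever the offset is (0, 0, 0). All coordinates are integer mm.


cube([110, 110, 1664]);
translate([1793, 0, 0]) cube([110, 110, 1664]);
translate([110, 0, 233]) cube([1683, 110, 82]);
translate([110, 0, 1450]) cube([1683, 110, 82]);
translate([267, 110, 78]) cube([60, 18, 1513]);
translate([484, 110, 78]) cube([60, 18, 1513]);
translate([701, 110, 78]) cube([60, 18, 1513]);
translate([918, 110, 78]) cube([60, 18, 1513]);
translate([1135, 110, 78]) cube([60, 18, 1513]);
translate([1352, 110, 78]) cube([60, 18, 1513]);
translate([1569, 110, 78]) cube([60, 18, 1513]);
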